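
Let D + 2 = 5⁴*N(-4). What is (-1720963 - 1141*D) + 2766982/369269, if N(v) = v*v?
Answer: -4848012137207/369269 ≈ -1.3129e+7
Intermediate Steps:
N(v) = v²
D = 9998 (D = -2 + 5⁴*(-4)² = -2 + 625*16 = -2 + 10000 = 9998)
(-1720963 - 1141*D) + 2766982/369269 = (-1720963 - 1141*9998) + 2766982/369269 = (-1720963 - 11407718) + 2766982*(1/369269) = -13128681 + 2766982/369269 = -4848012137207/369269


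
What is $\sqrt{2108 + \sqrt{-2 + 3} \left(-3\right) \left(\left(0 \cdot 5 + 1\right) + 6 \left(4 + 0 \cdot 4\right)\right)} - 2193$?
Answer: $-2193 + \sqrt{2033} \approx -2147.9$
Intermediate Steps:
$\sqrt{2108 + \sqrt{-2 + 3} \left(-3\right) \left(\left(0 \cdot 5 + 1\right) + 6 \left(4 + 0 \cdot 4\right)\right)} - 2193 = \sqrt{2108 + \sqrt{1} \left(-3\right) \left(\left(0 + 1\right) + 6 \left(4 + 0\right)\right)} - 2193 = \sqrt{2108 + 1 \left(-3\right) \left(1 + 6 \cdot 4\right)} - 2193 = \sqrt{2108 - 3 \left(1 + 24\right)} - 2193 = \sqrt{2108 - 75} - 2193 = \sqrt{2033} - 2193 = -2193 + \sqrt{2033}$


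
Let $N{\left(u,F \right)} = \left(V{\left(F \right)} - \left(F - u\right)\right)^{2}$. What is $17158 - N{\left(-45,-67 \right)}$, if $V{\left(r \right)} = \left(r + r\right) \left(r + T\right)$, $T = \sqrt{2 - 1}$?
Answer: $-78588798$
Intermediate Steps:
$T = 1$ ($T = \sqrt{1} = 1$)
$V{\left(r \right)} = 2 r \left(1 + r\right)$ ($V{\left(r \right)} = \left(r + r\right) \left(r + 1\right) = 2 r \left(1 + r\right)$)
$N{\left(u,F \right)} = \left(u - F + 2 F \left(1 + F\right)\right)^{2}$ ($N{\left(u,F \right)} = \left(2 F \left(1 + F\right) - \left(F - u\right)\right)^{2} = \left(u - F + 2 F \left(1 + F\right)\right)^{2}$)
$17158 - N{\left(-45,-67 \right)} = 17158 - \left(-67 - 45 + 2 \left(-67\right)^{2}\right)^{2} = 17158 - \left(-67 - 45 + 2 \cdot 4489\right)^{2} = 17158 - \left(-67 - 45 + 8978\right)^{2} = 17158 - 8866^{2} = 17158 - 78605956 = -78588798$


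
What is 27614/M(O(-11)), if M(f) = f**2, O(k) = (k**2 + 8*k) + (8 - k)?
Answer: 13807/1352 ≈ 10.212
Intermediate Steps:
O(k) = 8 + k**2 + 7*k
27614/M(O(-11)) = 27614/((8 + (-11)**2 + 7*(-11))**2) = 27614/((8 + 121 - 77)**2) = 27614/(52**2) = 27614/2704 = 27614*(1/2704) = 13807/1352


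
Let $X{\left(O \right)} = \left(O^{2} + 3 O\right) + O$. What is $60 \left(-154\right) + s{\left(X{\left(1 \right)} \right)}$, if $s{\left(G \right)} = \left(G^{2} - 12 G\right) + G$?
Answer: $-9270$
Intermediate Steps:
$X{\left(O \right)} = O^{2} + 4 O$
$s{\left(G \right)} = G^{2} - 11 G$
$60 \left(-154\right) + s{\left(X{\left(1 \right)} \right)} = 60 \left(-154\right) + 1 \left(4 + 1\right) \left(-11 + 1 \left(4 + 1\right)\right) = -9240 + 1 \cdot 5 \left(-11 + 1 \cdot 5\right) = -9240 + 5 \left(-11 + 5\right) = -9240 + 5 \left(-6\right) = -9240 - 30 = -9270$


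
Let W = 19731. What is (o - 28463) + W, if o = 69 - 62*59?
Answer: -12321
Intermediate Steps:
o = -3589 (o = 69 - 3658 = -3589)
(o - 28463) + W = (-3589 - 28463) + 19731 = -32052 + 19731 = -12321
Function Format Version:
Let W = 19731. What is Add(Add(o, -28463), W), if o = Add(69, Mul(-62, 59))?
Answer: -12321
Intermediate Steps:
o = -3589 (o = Add(69, -3658) = -3589)
Add(Add(o, -28463), W) = Add(Add(-3589, -28463), 19731) = Add(-32052, 19731) = -12321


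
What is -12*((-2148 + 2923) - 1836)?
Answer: 12732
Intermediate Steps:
-12*((-2148 + 2923) - 1836) = -12*(775 - 1836) = -12*(-1061) = 12732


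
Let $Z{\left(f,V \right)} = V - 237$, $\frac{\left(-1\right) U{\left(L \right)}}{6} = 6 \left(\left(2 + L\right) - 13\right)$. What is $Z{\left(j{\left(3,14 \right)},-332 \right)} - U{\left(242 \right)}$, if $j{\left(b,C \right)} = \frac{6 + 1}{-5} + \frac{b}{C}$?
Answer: $7747$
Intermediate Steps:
$j{\left(b,C \right)} = - \frac{7}{5} + \frac{b}{C}$ ($j{\left(b,C \right)} = 7 \left(- \frac{1}{5}\right) + \frac{b}{C} = - \frac{7}{5} + \frac{b}{C}$)
$U{\left(L \right)} = 396 - 36 L$ ($U{\left(L \right)} = - 6 \cdot 6 \left(\left(2 + L\right) - 13\right) = - 6 \cdot 6 \left(-11 + L\right) = - 6 \left(-66 + 6 L\right) = 396 - 36 L$)
$Z{\left(f,V \right)} = -237 + V$ ($Z{\left(f,V \right)} = V - 237 = -237 + V$)
$Z{\left(j{\left(3,14 \right)},-332 \right)} - U{\left(242 \right)} = \left(-237 - 332\right) - \left(396 - 8712\right) = -569 - \left(396 - 8712\right) = -569 - -8316 = -569 + 8316 = 7747$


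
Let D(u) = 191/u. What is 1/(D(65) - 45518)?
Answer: -65/2958479 ≈ -2.1971e-5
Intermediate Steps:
1/(D(65) - 45518) = 1/(191/65 - 45518) = 1/(-2958479/65) = -65/2958479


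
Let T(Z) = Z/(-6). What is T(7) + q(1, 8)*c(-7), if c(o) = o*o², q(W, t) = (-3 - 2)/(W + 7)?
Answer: 5117/24 ≈ 213.21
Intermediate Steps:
q(W, t) = -5/(7 + W)
T(Z) = -Z/6 (T(Z) = Z*(-⅙) = -Z/6)
c(o) = o³
T(7) + q(1, 8)*c(-7) = -⅙*7 - 5/(7 + 1)*(-7)³ = -7/6 - 5/8*(-343) = -7/6 + 1715/8 = 5117/24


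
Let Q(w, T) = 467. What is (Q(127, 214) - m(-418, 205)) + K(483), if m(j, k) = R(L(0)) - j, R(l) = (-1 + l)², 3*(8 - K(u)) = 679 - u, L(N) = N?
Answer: -28/3 ≈ -9.3333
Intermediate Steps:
K(u) = -655/3 + u/3 (K(u) = 8 - (679 - u)/3 = 8 + (-679/3 + u/3) = -655/3 + u/3)
m(j, k) = 1 - j (m(j, k) = (-1 + 0)² - j = (-1)² - j = 1 - j)
(Q(127, 214) - m(-418, 205)) + K(483) = (467 - (1 - 1*(-418))) + (-655/3 + (⅓)*483) = (467 - (1 + 418)) + (-655/3 + 161) = (467 - 1*419) - 172/3 = (467 - 419) - 172/3 = 48 - 172/3 = -28/3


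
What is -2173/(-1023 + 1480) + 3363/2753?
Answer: -4445378/1258121 ≈ -3.5333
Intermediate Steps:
-2173/(-1023 + 1480) + 3363/2753 = -2173/457 + 3363*(1/2753) = -2173*1/457 + 3363/2753 = -2173/457 + 3363/2753 = -4445378/1258121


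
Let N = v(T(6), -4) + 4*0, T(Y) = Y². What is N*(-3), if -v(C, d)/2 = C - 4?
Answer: 192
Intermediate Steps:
v(C, d) = 8 - 2*C (v(C, d) = -2*(C - 4) = -2*(-4 + C) = 8 - 2*C)
N = -64 (N = (8 - 2*6²) + 4*0 = (8 - 2*36) + 0 = (8 - 72) + 0 = -64 + 0 = -64)
N*(-3) = -64*(-3) = 192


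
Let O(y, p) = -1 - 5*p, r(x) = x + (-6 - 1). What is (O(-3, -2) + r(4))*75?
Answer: 450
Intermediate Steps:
r(x) = -7 + x (r(x) = x - 7 = -7 + x)
(O(-3, -2) + r(4))*75 = ((-1 - 5*(-2)) + (-7 + 4))*75 = ((-1 + 10) - 3)*75 = (9 - 3)*75 = 6*75 = 450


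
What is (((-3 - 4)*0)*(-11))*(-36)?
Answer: 0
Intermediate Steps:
(((-3 - 4)*0)*(-11))*(-36) = (-7*0*(-11))*(-36) = (0*(-11))*(-36) = 0*(-36) = 0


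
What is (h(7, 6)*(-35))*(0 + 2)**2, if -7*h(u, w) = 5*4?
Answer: 400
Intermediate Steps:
h(u, w) = -20/7 (h(u, w) = -5*4/7 = -1/7*20 = -20/7)
(h(7, 6)*(-35))*(0 + 2)**2 = (-20/7*(-35))*(0 + 2)**2 = 100*2**2 = 100*4 = 400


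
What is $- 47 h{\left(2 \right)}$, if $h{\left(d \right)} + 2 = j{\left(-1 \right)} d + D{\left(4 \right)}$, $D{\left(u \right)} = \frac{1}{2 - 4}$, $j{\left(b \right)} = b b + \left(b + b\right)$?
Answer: $\frac{423}{2} \approx 211.5$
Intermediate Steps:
$j{\left(b \right)} = b^{2} + 2 b$
$D{\left(u \right)} = - \frac{1}{2}$ ($D{\left(u \right)} = \frac{1}{-2} = - \frac{1}{2}$)
$h{\left(d \right)} = - \frac{5}{2} - d$ ($h{\left(d \right)} = -2 + \left(- (2 - 1) d - \frac{1}{2}\right) = -2 + \left(\left(-1\right) 1 d - \frac{1}{2}\right) = -2 - \left(\frac{1}{2} + d\right) = - \frac{5}{2} - d$)
$- 47 h{\left(2 \right)} = - 47 \left(- \frac{5}{2} - 2\right) = \left(-47\right) \left(- \frac{9}{2}\right) = \frac{423}{2}$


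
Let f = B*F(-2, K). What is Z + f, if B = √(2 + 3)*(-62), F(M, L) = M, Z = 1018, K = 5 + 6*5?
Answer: 1018 + 124*√5 ≈ 1295.3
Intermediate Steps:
K = 35 (K = 5 + 30 = 35)
B = -62*√5 (B = √5*(-62) = -62*√5 ≈ -138.64)
f = 124*√5 (f = -62*√5*(-2) = 124*√5 ≈ 277.27)
Z + f = 1018 + 124*√5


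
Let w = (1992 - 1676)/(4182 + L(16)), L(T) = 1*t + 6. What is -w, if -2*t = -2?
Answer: -316/4189 ≈ -0.075436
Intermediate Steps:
t = 1 (t = -½*(-2) = 1)
L(T) = 7 (L(T) = 1*1 + 6 = 1 + 6 = 7)
w = 316/4189 (w = (1992 - 1676)/(4182 + 7) = 316/4189 ≈ 0.075436)
-w = -1*316/4189 = -316/4189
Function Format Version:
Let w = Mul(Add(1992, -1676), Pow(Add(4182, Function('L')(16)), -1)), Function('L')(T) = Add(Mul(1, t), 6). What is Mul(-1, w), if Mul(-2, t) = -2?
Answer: Rational(-316, 4189) ≈ -0.075436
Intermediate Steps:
t = 1 (t = Mul(Rational(-1, 2), -2) = 1)
Function('L')(T) = 7 (Function('L')(T) = Add(Mul(1, 1), 6) = Add(1, 6) = 7)
w = Rational(316, 4189) (w = Mul(Add(1992, -1676), Pow(Add(4182, 7), -1)) = Mul(316, Pow(4189, -1)) = Mul(316, Rational(1, 4189)) = Rational(316, 4189) ≈ 0.075436)
Mul(-1, w) = Mul(-1, Rational(316, 4189)) = Rational(-316, 4189)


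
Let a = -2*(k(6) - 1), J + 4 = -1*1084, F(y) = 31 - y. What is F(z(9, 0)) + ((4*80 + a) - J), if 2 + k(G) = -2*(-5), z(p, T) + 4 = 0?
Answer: 1429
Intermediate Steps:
z(p, T) = -4 (z(p, T) = -4 + 0 = -4)
k(G) = 8 (k(G) = -2 - 2*(-5) = -2 + 10 = 8)
J = -1088 (J = -4 - 1*1084 = -4 - 1084 = -1088)
a = -14 (a = -2*(8 - 1) = -2*7 = -14)
F(z(9, 0)) + ((4*80 + a) - J) = (31 - 1*(-4)) + ((4*80 - 14) - 1*(-1088)) = (31 + 4) + ((320 - 14) + 1088) = 35 + (306 + 1088) = 35 + 1394 = 1429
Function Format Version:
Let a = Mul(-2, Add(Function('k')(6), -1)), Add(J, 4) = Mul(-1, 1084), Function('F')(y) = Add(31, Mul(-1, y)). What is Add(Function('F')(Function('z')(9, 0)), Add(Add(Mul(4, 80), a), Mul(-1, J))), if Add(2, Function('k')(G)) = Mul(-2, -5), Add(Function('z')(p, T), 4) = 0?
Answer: 1429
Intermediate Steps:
Function('z')(p, T) = -4 (Function('z')(p, T) = Add(-4, 0) = -4)
Function('k')(G) = 8 (Function('k')(G) = Add(-2, Mul(-2, -5)) = Add(-2, 10) = 8)
J = -1088 (J = Add(-4, Mul(-1, 1084)) = Add(-4, -1084) = -1088)
a = -14 (a = Mul(-2, Add(8, -1)) = Mul(-2, 7) = -14)
Add(Function('F')(Function('z')(9, 0)), Add(Add(Mul(4, 80), a), Mul(-1, J))) = Add(Add(31, Mul(-1, -4)), Add(Add(Mul(4, 80), -14), Mul(-1, -1088))) = Add(Add(31, 4), Add(Add(320, -14), 1088)) = Add(35, Add(306, 1088)) = Add(35, 1394) = 1429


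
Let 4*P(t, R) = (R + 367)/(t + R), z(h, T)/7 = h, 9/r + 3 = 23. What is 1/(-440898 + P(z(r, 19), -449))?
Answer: -8917/3931487056 ≈ -2.2681e-6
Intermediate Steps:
r = 9/20 (r = 9/(-3 + 23) = 9/20 ≈ 0.45000)
z(h, T) = 7*h
P(t, R) = (367 + R)/(4*(R + t)) (P(t, R) = ((R + 367)/(t + R))/4 = ((367 + R)/(R + t))/4 = (367 + R)/(4*(R + t)))
1/(-440898 + P(z(r, 19), -449)) = 1/(-440898 + (367 - 449)/(4*(-449 + 7*(9/20)))) = 1/(-440898 + (1/4)*(-82)/(-449 + 63/20)) = 1/(-440898 + (1/4)*(-82)/(-8917/20)) = 1/(-440898 + (1/4)*(-20/8917)*(-82)) = 1/(-440898 + 410/8917) = 1/(-3931487056/8917) = -8917/3931487056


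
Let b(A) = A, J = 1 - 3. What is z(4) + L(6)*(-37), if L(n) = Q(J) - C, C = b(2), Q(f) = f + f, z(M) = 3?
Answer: 225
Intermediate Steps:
J = -2
Q(f) = 2*f
C = 2
L(n) = -6 (L(n) = 2*(-2) - 1*2 = -4 - 2 = -6)
z(4) + L(6)*(-37) = 3 - 6*(-37) = 3 + 222 = 225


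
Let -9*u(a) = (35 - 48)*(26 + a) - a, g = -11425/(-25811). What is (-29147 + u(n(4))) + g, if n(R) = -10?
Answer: -751733950/25811 ≈ -29125.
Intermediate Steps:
g = 11425/25811 (g = -11425*(-1/25811) = 11425/25811 ≈ 0.44264)
u(a) = 338/9 + 14*a/9 (u(a) = -((35 - 48)*(26 + a) - a)/9 = -(-13*(26 + a) - a)/9 = -((-338 - 13*a) - a)/9 = -(-338 - 14*a)/9 = 338/9 + 14*a/9)
(-29147 + u(n(4))) + g = (-29147 + (338/9 + (14/9)*(-10))) + 11425/25811 = (-29147 + (338/9 - 140/9)) + 11425/25811 = (-29147 + 22) + 11425/25811 = -29125 + 11425/25811 = -751733950/25811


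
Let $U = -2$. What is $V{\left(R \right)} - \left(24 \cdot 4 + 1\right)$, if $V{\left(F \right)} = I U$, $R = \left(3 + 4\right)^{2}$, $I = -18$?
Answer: $-61$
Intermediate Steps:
$R = 49$ ($R = 7^{2} = 49$)
$V{\left(F \right)} = 36$ ($V{\left(F \right)} = \left(-18\right) \left(-2\right) = 36$)
$V{\left(R \right)} - \left(24 \cdot 4 + 1\right) = 36 - \left(24 \cdot 4 + 1\right) = 36 - \left(96 + 1\right) = 36 - 97 = -61$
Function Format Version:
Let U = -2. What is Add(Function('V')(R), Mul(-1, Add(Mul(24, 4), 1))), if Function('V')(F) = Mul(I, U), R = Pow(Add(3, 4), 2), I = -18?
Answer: -61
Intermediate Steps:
R = 49 (R = Pow(7, 2) = 49)
Function('V')(F) = 36 (Function('V')(F) = Mul(-18, -2) = 36)
Add(Function('V')(R), Mul(-1, Add(Mul(24, 4), 1))) = Add(36, Mul(-1, Add(Mul(24, 4), 1))) = Add(36, Mul(-1, Add(96, 1))) = Add(36, Mul(-1, 97)) = Add(36, -97) = -61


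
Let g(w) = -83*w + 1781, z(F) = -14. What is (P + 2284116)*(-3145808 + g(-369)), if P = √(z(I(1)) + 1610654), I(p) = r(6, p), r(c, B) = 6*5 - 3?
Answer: -7111366754400 - 37360800*√11185 ≈ -7.1153e+12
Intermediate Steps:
r(c, B) = 27 (r(c, B) = 30 - 3 = 27)
I(p) = 27
g(w) = 1781 - 83*w
P = 12*√11185 (P = √(-14 + 1610654) = √1610640 = 12*√11185 ≈ 1269.1)
(P + 2284116)*(-3145808 + g(-369)) = (12*√11185 + 2284116)*(-3145808 + (1781 - 83*(-369))) = (2284116 + 12*√11185)*(-3145808 + (1781 + 30627)) = (2284116 + 12*√11185)*(-3145808 + 32408) = (2284116 + 12*√11185)*(-3113400) = -7111366754400 - 37360800*√11185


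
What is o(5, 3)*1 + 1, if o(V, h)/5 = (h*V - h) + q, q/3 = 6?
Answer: 151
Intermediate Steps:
q = 18 (q = 3*6 = 18)
o(V, h) = 90 - 5*h + 5*V*h (o(V, h) = 5*((h*V - h) + 18) = 5*((V*h - h) + 18) = 5*((-h + V*h) + 18) = 5*(18 - h + V*h) = 90 - 5*h + 5*V*h)
o(5, 3)*1 + 1 = (90 - 5*3 + 5*5*3)*1 + 1 = (90 - 15 + 75)*1 + 1 = 150*1 + 1 = 150 + 1 = 151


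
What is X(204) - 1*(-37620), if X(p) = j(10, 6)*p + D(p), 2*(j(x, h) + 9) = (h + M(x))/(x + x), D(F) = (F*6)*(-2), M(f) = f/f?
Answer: 333717/10 ≈ 33372.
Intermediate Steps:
M(f) = 1
D(F) = -12*F (D(F) = (6*F)*(-2) = -12*F)
j(x, h) = -9 + (1 + h)/(4*x) (j(x, h) = -9 + ((h + 1)/(x + x))/2 = -9 + ((1 + h)/((2*x)))/2 = -9 + ((1 + h)*(1/(2*x)))/2 = -9 + ((1 + h)/(2*x))/2 = -9 + (1 + h)/(4*x))
X(p) = -833*p/40 (X(p) = ((¼)*(1 + 6 - 36*10)/10)*p - 12*p = ((¼)*(⅒)*(1 + 6 - 360))*p - 12*p = ((¼)*(⅒)*(-353))*p - 12*p = -353*p/40 - 12*p = -833*p/40)
X(204) - 1*(-37620) = -833/40*204 - 1*(-37620) = -42483/10 + 37620 = 333717/10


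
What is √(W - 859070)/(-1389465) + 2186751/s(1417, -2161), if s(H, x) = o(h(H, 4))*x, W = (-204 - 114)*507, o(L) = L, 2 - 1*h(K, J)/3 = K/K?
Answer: -728917/2161 - 2*I*√255074/1389465 ≈ -337.31 - 0.00072697*I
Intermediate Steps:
h(K, J) = 3 (h(K, J) = 6 - 3*K/K = 6 - 3*1 = 6 - 3 = 3)
W = -161226 (W = -318*507 = -161226)
s(H, x) = 3*x
√(W - 859070)/(-1389465) + 2186751/s(1417, -2161) = √(-161226 - 859070)/(-1389465) + 2186751/((3*(-2161))) = √(-1020296)*(-1/1389465) + 2186751/(-6483) = (2*I*√255074)*(-1/1389465) + 2186751*(-1/6483) = -2*I*√255074/1389465 - 728917/2161 = -728917/2161 - 2*I*√255074/1389465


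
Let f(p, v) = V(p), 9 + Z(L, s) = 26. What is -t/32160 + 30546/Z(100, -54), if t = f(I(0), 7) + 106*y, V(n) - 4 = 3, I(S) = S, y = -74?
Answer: 982492589/546720 ≈ 1797.1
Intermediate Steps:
Z(L, s) = 17 (Z(L, s) = -9 + 26 = 17)
V(n) = 7 (V(n) = 4 + 3 = 7)
f(p, v) = 7
t = -7837 (t = 7 + 106*(-74) = 7 - 7844 = -7837)
-t/32160 + 30546/Z(100, -54) = -1*(-7837)/32160 + 30546/17 = 7837*(1/32160) + 30546*(1/17) = 7837/32160 + 30546/17 = 982492589/546720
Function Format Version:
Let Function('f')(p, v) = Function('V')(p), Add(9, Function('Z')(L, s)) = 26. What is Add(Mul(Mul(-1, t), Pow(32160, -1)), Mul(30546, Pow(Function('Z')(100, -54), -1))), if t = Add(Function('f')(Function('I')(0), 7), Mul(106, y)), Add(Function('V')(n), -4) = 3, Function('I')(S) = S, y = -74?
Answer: Rational(982492589, 546720) ≈ 1797.1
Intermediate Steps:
Function('Z')(L, s) = 17 (Function('Z')(L, s) = Add(-9, 26) = 17)
Function('V')(n) = 7 (Function('V')(n) = Add(4, 3) = 7)
Function('f')(p, v) = 7
t = -7837 (t = Add(7, Mul(106, -74)) = Add(7, -7844) = -7837)
Add(Mul(Mul(-1, t), Pow(32160, -1)), Mul(30546, Pow(Function('Z')(100, -54), -1))) = Add(Mul(Mul(-1, -7837), Pow(32160, -1)), Mul(30546, Pow(17, -1))) = Add(Mul(7837, Rational(1, 32160)), Mul(30546, Rational(1, 17))) = Add(Rational(7837, 32160), Rational(30546, 17)) = Rational(982492589, 546720)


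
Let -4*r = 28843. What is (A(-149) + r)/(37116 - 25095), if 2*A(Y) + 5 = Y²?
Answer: 5183/16028 ≈ 0.32337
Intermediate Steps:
r = -28843/4 (r = -¼*28843 = -28843/4 ≈ -7210.8)
A(Y) = -5/2 + Y²/2
(A(-149) + r)/(37116 - 25095) = ((-5/2 + (½)*(-149)²) - 28843/4)/(37116 - 25095) = ((-5/2 + (½)*22201) - 28843/4)/12021 = ((-5/2 + 22201/2) - 28843/4)*(1/12021) = (11098 - 28843/4)*(1/12021) = (15549/4)*(1/12021) = 5183/16028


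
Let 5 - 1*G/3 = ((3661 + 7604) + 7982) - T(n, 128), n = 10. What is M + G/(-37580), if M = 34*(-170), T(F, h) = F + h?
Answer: -54288772/9395 ≈ -5778.5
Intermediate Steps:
G = -57312 (G = 15 - 3*(((3661 + 7604) + 7982) - (10 + 128)) = 15 - 3*((11265 + 7982) - 1*138) = 15 - 3*(19247 - 138) = 15 - 3*19109 = 15 - 57327 = -57312)
M = -5780
M + G/(-37580) = -5780 - 57312/(-37580) = -5780 - 57312*(-1/37580) = -5780 + 14328/9395 = -54288772/9395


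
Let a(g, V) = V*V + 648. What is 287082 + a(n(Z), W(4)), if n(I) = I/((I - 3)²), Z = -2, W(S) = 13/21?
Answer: 126889099/441 ≈ 2.8773e+5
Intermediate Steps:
W(S) = 13/21 (W(S) = 13*(1/21) = 13/21)
n(I) = I/(-3 + I)² (n(I) = I/((-3 + I)²) = I/(-3 + I)²)
a(g, V) = 648 + V² (a(g, V) = V² + 648 = 648 + V²)
287082 + a(n(Z), W(4)) = 287082 + (648 + (13/21)²) = 287082 + (648 + 169/441) = 287082 + 285937/441 = 126889099/441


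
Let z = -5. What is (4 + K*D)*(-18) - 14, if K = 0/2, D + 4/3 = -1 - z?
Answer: -86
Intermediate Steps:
D = 8/3 (D = -4/3 + (-1 - 1*(-5)) = -4/3 + (-1 + 5) = -4/3 + 4 = 8/3 ≈ 2.6667)
K = 0 (K = 0*(½) = 0)
(4 + K*D)*(-18) - 14 = (4 + 0*(8/3))*(-18) - 14 = (4 + 0)*(-18) - 14 = 4*(-18) - 14 = -72 - 14 = -86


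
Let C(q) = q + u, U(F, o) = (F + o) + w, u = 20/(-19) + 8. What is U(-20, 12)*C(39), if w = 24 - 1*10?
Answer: 5238/19 ≈ 275.68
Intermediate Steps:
w = 14 (w = 24 - 10 = 14)
u = 132/19 (u = 20*(-1/19) + 8 = -20/19 + 8 = 132/19 ≈ 6.9474)
U(F, o) = 14 + F + o (U(F, o) = (F + o) + 14 = 14 + F + o)
C(q) = 132/19 + q (C(q) = q + 132/19 = 132/19 + q)
U(-20, 12)*C(39) = (14 - 20 + 12)*(132/19 + 39) = 6*(873/19) = 5238/19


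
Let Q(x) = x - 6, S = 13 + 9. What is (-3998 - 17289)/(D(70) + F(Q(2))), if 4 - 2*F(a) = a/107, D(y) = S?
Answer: -2277709/2570 ≈ -886.27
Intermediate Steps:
S = 22
D(y) = 22
Q(x) = -6 + x
F(a) = 2 - a/214 (F(a) = 2 - a/(2*107) = 2 - a/214)
(-3998 - 17289)/(D(70) + F(Q(2))) = (-3998 - 17289)/(22 + (2 - (-6 + 2)/214)) = -21287/(22 + (2 - 1/214*(-4))) = -21287/(22 + (2 + 2/107)) = -21287/(22 + 216/107) = -21287/2570/107 = -21287*107/2570 = -2277709/2570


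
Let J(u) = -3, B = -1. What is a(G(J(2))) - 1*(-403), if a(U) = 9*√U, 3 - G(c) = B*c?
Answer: 403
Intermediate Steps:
G(c) = 3 + c (G(c) = 3 - (-1)*c = 3 + c)
a(G(J(2))) - 1*(-403) = 9*√(3 - 3) - 1*(-403) = 9*√0 + 403 = 9*0 + 403 = 0 + 403 = 403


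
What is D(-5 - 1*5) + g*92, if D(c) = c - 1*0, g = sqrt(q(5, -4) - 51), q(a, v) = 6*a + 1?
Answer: -10 + 184*I*sqrt(5) ≈ -10.0 + 411.44*I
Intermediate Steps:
q(a, v) = 1 + 6*a
g = 2*I*sqrt(5) (g = sqrt((1 + 6*5) - 51) = sqrt((1 + 30) - 51) = sqrt(31 - 51) = sqrt(-20) = 2*I*sqrt(5) ≈ 4.4721*I)
D(c) = c (D(c) = c + 0 = c)
D(-5 - 1*5) + g*92 = (-5 - 1*5) + (2*I*sqrt(5))*92 = (-5 - 5) + 184*I*sqrt(5) = -10 + 184*I*sqrt(5)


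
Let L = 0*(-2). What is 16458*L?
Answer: 0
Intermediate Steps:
L = 0
16458*L = 16458*0 = 0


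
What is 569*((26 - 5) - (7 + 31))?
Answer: -9673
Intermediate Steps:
569*((26 - 5) - (7 + 31)) = 569*(21 - 1*38) = 569*(21 - 38) = 569*(-17) = -9673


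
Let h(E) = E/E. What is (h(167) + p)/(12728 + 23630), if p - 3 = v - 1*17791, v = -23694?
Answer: -41481/36358 ≈ -1.1409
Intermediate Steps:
h(E) = 1
p = -41482 (p = 3 + (-23694 - 1*17791) = 3 + (-23694 - 17791) = 3 - 41485 = -41482)
(h(167) + p)/(12728 + 23630) = (1 - 41482)/(12728 + 23630) = -41481/36358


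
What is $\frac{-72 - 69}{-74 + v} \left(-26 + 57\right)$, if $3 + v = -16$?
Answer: $47$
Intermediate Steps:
$v = -19$ ($v = -3 - 16 = -19$)
$\frac{-72 - 69}{-74 + v} \left(-26 + 57\right) = \frac{-72 - 69}{-74 - 19} \left(-26 + 57\right) = - \frac{141}{-93} \cdot 31 = \left(-141\right) \left(- \frac{1}{93}\right) 31 = \frac{47}{31} \cdot 31 = 47$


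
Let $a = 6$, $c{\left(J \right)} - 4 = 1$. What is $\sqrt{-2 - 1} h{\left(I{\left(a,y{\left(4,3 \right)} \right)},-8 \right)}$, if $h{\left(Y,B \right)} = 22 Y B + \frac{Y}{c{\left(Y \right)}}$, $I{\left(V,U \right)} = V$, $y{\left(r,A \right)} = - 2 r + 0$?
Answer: $- \frac{5274 i \sqrt{3}}{5} \approx - 1827.0 i$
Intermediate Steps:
$c{\left(J \right)} = 5$ ($c{\left(J \right)} = 4 + 1 = 5$)
$y{\left(r,A \right)} = - 2 r$
$h{\left(Y,B \right)} = \frac{Y}{5} + 22 B Y$ ($h{\left(Y,B \right)} = 22 Y B + \frac{Y}{5} = 22 B Y + Y \frac{1}{5} = 22 B Y + \frac{Y}{5} = \frac{Y}{5} + 22 B Y$)
$\sqrt{-2 - 1} h{\left(I{\left(a,y{\left(4,3 \right)} \right)},-8 \right)} = \sqrt{-2 - 1} \cdot \frac{1}{5} \cdot 6 \left(1 + 110 \left(-8\right)\right) = \sqrt{-3} \cdot \frac{1}{5} \cdot 6 \left(1 - 880\right) = i \sqrt{3} \cdot \frac{1}{5} \cdot 6 \left(-879\right) = i \sqrt{3} \left(- \frac{5274}{5}\right) = - \frac{5274 i \sqrt{3}}{5}$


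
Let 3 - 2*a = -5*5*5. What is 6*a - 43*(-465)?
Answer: 20379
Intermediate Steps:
a = 64 (a = 3/2 - (-5*5)*5/2 = 3/2 - (-25)*5/2 = 3/2 - ½*(-125) = 3/2 + 125/2 = 64)
6*a - 43*(-465) = 6*64 - 43*(-465) = 384 + 19995 = 20379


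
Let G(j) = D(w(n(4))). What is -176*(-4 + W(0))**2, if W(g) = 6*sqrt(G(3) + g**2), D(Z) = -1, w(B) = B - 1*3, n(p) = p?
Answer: 3520 + 8448*I ≈ 3520.0 + 8448.0*I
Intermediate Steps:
w(B) = -3 + B (w(B) = B - 3 = -3 + B)
G(j) = -1
W(g) = 6*sqrt(-1 + g**2)
-176*(-4 + W(0))**2 = -176*(-4 + 6*sqrt(-1 + 0**2))**2 = -176*(-4 + 6*sqrt(-1 + 0))**2 = -176*(-4 + 6*sqrt(-1))**2 = -176*(-4 + 6*I)**2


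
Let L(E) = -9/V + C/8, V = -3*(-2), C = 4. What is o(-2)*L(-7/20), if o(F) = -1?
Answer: 1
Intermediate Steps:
V = 6
L(E) = -1 (L(E) = -9/6 + 4/8 = -9*1/6 + 4*(1/8) = -3/2 + 1/2 = -1)
o(-2)*L(-7/20) = -1*(-1) = 1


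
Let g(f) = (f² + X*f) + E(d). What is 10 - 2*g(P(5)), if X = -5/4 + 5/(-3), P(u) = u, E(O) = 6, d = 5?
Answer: -137/6 ≈ -22.833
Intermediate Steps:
X = -35/12 (X = -5*¼ + 5*(-⅓) = -5/4 - 5/3 = -35/12 ≈ -2.9167)
g(f) = 6 + f² - 35*f/12 (g(f) = (f² - 35*f/12) + 6 = 6 + f² - 35*f/12)
10 - 2*g(P(5)) = 10 - 2*(6 + 5² - 35/12*5) = 10 - 2*(6 + 25 - 175/12) = 10 - 2*197/12 = 10 - 197/6 = -137/6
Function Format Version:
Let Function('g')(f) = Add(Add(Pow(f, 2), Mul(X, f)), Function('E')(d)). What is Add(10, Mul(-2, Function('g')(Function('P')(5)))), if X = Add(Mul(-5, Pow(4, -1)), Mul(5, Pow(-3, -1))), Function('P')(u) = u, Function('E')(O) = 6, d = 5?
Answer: Rational(-137, 6) ≈ -22.833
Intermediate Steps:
X = Rational(-35, 12) (X = Add(Mul(-5, Rational(1, 4)), Mul(5, Rational(-1, 3))) = Add(Rational(-5, 4), Rational(-5, 3)) = Rational(-35, 12) ≈ -2.9167)
Function('g')(f) = Add(6, Pow(f, 2), Mul(Rational(-35, 12), f)) (Function('g')(f) = Add(Add(Pow(f, 2), Mul(Rational(-35, 12), f)), 6) = Add(6, Pow(f, 2), Mul(Rational(-35, 12), f)))
Add(10, Mul(-2, Function('g')(Function('P')(5)))) = Add(10, Mul(-2, Add(6, Pow(5, 2), Mul(Rational(-35, 12), 5)))) = Add(10, Mul(-2, Add(6, 25, Rational(-175, 12)))) = Add(10, Mul(-2, Rational(197, 12))) = Add(10, Rational(-197, 6)) = Rational(-137, 6)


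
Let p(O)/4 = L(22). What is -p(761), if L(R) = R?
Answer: -88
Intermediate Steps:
p(O) = 88 (p(O) = 4*22 = 88)
-p(761) = -1*88 = -88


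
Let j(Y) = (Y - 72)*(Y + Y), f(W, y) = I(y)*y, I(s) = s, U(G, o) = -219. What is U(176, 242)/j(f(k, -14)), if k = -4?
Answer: -219/48608 ≈ -0.0045054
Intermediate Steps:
f(W, y) = y² (f(W, y) = y*y = y²)
j(Y) = 2*Y*(-72 + Y) (j(Y) = (-72 + Y)*(2*Y) = 2*Y*(-72 + Y))
U(176, 242)/j(f(k, -14)) = -219*1/(392*(-72 + (-14)²)) = -219*1/(392*(-72 + 196)) = -219/(2*196*124) = -219/48608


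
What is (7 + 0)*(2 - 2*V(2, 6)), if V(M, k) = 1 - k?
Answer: 84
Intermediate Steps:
(7 + 0)*(2 - 2*V(2, 6)) = (7 + 0)*(2 - 2*(1 - 1*6)) = 7*(2 - 2*(1 - 6)) = 7*(2 - 2*(-5)) = 7*(2 + 10) = 7*12 = 84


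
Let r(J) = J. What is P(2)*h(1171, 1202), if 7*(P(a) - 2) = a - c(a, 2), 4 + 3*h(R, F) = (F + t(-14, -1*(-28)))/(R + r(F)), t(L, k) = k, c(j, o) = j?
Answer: -1836/791 ≈ -2.3211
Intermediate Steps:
h(R, F) = -4/3 + (28 + F)/(3*(F + R)) (h(R, F) = -4/3 + ((F - 1*(-28))/(R + F))/3 = -4/3 + ((F + 28)/(F + R))/3 = -4/3 + ((28 + F)/(F + R))/3 = -4/3 + (28 + F)/(3*(F + R)))
P(a) = 2 (P(a) = 2 + (a - a)/7 = 2 + (1/7)*0 = 2 + 0 = 2)
P(2)*h(1171, 1202) = 2*((28/3 - 1*1202 - 4/3*1171)/(1202 + 1171)) = 2*((28/3 - 1202 - 4684/3)/2373) = 2*((1/2373)*(-2754)) = 2*(-918/791) = -1836/791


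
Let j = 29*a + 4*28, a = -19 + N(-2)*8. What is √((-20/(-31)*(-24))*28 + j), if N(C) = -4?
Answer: I*√1730327/31 ≈ 42.433*I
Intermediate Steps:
a = -51 (a = -19 - 4*8 = -19 - 32 = -51)
j = -1367 (j = 29*(-51) + 4*28 = -1479 + 112 = -1367)
√((-20/(-31)*(-24))*28 + j) = √((-20/(-31)*(-24))*28 - 1367) = √((-20*(-1/31)*(-24))*28 - 1367) = √(((20/31)*(-24))*28 - 1367) = √(-480/31*28 - 1367) = √(-13440/31 - 1367) = √(-55817/31) = I*√1730327/31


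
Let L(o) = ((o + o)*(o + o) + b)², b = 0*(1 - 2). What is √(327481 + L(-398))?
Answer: √401469562937 ≈ 6.3362e+5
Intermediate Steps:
b = 0 (b = 0*(-1) = 0)
L(o) = 16*o⁴ (L(o) = ((o + o)*(o + o) + 0)² = ((2*o)*(2*o) + 0)² = (4*o² + 0)² = (4*o²)² = 16*o⁴)
√(327481 + L(-398)) = √(327481 + 16*(-398)⁴) = √(327481 + 16*25091827216) = √(327481 + 401469235456) = √401469562937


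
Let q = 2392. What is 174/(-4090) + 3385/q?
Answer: 6714221/4891640 ≈ 1.3726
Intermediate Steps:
174/(-4090) + 3385/q = 174/(-4090) + 3385/2392 = 174*(-1/4090) + 3385*(1/2392) = -87/2045 + 3385/2392 = 6714221/4891640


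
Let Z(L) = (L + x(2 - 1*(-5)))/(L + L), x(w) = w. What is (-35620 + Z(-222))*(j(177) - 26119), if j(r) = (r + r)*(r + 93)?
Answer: -1098530229965/444 ≈ -2.4742e+9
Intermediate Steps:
j(r) = 2*r*(93 + r) (j(r) = (2*r)*(93 + r) = 2*r*(93 + r))
Z(L) = (7 + L)/(2*L) (Z(L) = (L + (2 - 1*(-5)))/(L + L) = (L + (2 + 5))/((2*L)) = (L + 7)*(1/(2*L)) = (7 + L)*(1/(2*L)) = (7 + L)/(2*L))
(-35620 + Z(-222))*(j(177) - 26119) = (-35620 + (½)*(7 - 222)/(-222))*(2*177*(93 + 177) - 26119) = (-35620 + (½)*(-1/222)*(-215))*(2*177*270 - 26119) = (-35620 + 215/444)*(95580 - 26119) = -15815065/444*69461 = -1098530229965/444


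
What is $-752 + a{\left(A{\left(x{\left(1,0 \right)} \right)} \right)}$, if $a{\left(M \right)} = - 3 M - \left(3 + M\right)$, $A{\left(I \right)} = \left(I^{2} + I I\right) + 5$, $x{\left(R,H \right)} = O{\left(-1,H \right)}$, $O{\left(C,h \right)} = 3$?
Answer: $-847$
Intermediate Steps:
$x{\left(R,H \right)} = 3$
$A{\left(I \right)} = 5 + 2 I^{2}$ ($A{\left(I \right)} = \left(I^{2} + I^{2}\right) + 5 = 2 I^{2} + 5 = 5 + 2 I^{2}$)
$a{\left(M \right)} = -3 - 4 M$
$-752 + a{\left(A{\left(x{\left(1,0 \right)} \right)} \right)} = -752 - \left(3 + 4 \left(5 + 2 \cdot 3^{2}\right)\right) = -752 - \left(3 + 4 \left(5 + 2 \cdot 9\right)\right) = -752 - \left(3 + 4 \left(5 + 18\right)\right) = -752 - 95 = -847$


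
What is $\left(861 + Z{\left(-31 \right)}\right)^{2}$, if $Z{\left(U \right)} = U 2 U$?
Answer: $7745089$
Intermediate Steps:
$Z{\left(U \right)} = 2 U^{2}$ ($Z{\left(U \right)} = 2 U U = 2 U^{2}$)
$\left(861 + Z{\left(-31 \right)}\right)^{2} = \left(861 + 2 \left(-31\right)^{2}\right)^{2} = \left(861 + 2 \cdot 961\right)^{2} = \left(861 + 1922\right)^{2} = 2783^{2} = 7745089$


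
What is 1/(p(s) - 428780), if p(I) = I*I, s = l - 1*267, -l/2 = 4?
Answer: -1/353155 ≈ -2.8316e-6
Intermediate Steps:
l = -8 (l = -2*4 = -8)
s = -275 (s = -8 - 1*267 = -8 - 267 = -275)
p(I) = I**2
1/(p(s) - 428780) = 1/((-275)**2 - 428780) = 1/(75625 - 428780) = 1/(-353155) = -1/353155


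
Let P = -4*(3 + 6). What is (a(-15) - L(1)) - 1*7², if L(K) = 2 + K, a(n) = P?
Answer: -88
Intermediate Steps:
P = -36 (P = -4*9 = -36)
a(n) = -36
(a(-15) - L(1)) - 1*7² = (-36 - (2 + 1)) - 1*7² = (-36 - 1*3) - 1*49 = (-36 - 3) - 49 = -39 - 49 = -88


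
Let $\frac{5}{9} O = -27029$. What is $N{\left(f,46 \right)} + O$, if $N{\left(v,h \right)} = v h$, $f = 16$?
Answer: $- \frac{239581}{5} \approx -47916.0$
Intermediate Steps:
$O = - \frac{243261}{5}$ ($O = \frac{9}{5} \left(-27029\right) = - \frac{243261}{5} \approx -48652.0$)
$N{\left(v,h \right)} = h v$
$N{\left(f,46 \right)} + O = 46 \cdot 16 - \frac{243261}{5} = 736 - \frac{243261}{5} = - \frac{239581}{5}$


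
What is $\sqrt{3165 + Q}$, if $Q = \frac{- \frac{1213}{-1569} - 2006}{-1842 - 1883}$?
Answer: $\frac{\sqrt{4325198137430106}}{1168905} \approx 56.263$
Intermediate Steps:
$Q = \frac{3146201}{5844525}$ ($Q = \frac{\left(-1213\right) \left(- \frac{1}{1569}\right) - 2006}{-3725} = \left(\frac{1213}{1569} - 2006\right) \left(- \frac{1}{3725}\right) = \left(- \frac{3146201}{1569}\right) \left(- \frac{1}{3725}\right) = \frac{3146201}{5844525} \approx 0.53832$)
$\sqrt{3165 + Q} = \sqrt{3165 + \frac{3146201}{5844525}} = \sqrt{\frac{18501067826}{5844525}} = \frac{\sqrt{4325198137430106}}{1168905}$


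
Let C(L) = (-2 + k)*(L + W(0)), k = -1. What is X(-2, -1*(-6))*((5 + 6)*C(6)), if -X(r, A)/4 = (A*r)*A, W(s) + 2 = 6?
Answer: -95040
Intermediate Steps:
W(s) = 4 (W(s) = -2 + 6 = 4)
X(r, A) = -4*r*A² (X(r, A) = -4*A*r*A = -4*r*A²)
C(L) = -12 - 3*L (C(L) = (-2 - 1)*(L + 4) = -3*(4 + L) = -12 - 3*L)
X(-2, -1*(-6))*((5 + 6)*C(6)) = (-4*(-2)*(-1*(-6))²)*((5 + 6)*(-12 - 3*6)) = (-4*(-2)*6²)*(11*(-12 - 18)) = (-4*(-2)*36)*(11*(-30)) = 288*(-330) = -95040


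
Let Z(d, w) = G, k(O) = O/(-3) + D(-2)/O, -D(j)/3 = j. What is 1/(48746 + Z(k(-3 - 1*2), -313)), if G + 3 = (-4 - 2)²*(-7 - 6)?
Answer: 1/48275 ≈ 2.0715e-5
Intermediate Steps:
D(j) = -3*j
k(O) = 6/O - O/3 (k(O) = O/(-3) + (-3*(-2))/O = O*(-⅓) + 6/O = -O/3 + 6/O = 6/O - O/3)
G = -471 (G = -3 + (-4 - 2)²*(-7 - 6) = -3 + (-6)²*(-13) = -3 + 36*(-13) = -3 - 468 = -471)
Z(d, w) = -471
1/(48746 + Z(k(-3 - 1*2), -313)) = 1/(48746 - 471) = 1/48275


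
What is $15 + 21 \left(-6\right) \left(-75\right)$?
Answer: $9465$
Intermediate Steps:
$15 + 21 \left(-6\right) \left(-75\right) = 15 - -9450 = 15 + 9450 = 9465$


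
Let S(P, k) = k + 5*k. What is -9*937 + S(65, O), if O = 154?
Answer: -7509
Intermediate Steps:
S(P, k) = 6*k
-9*937 + S(65, O) = -9*937 + 6*154 = -8433 + 924 = -7509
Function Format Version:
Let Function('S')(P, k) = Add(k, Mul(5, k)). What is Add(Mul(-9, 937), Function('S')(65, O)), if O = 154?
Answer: -7509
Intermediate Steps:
Function('S')(P, k) = Mul(6, k)
Add(Mul(-9, 937), Function('S')(65, O)) = Add(Mul(-9, 937), Mul(6, 154)) = Add(-8433, 924) = -7509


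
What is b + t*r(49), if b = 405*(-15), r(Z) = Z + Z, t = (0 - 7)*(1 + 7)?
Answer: -11563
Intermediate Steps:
t = -56 (t = -7*8 = -56)
r(Z) = 2*Z
b = -6075
b + t*r(49) = -6075 - 112*49 = -6075 - 56*98 = -6075 - 5488 = -11563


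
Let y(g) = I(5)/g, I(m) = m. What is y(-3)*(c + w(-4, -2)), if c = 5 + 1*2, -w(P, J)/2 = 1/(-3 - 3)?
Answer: -110/9 ≈ -12.222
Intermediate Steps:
w(P, J) = 1/3 (w(P, J) = -2/(-3 - 3) = -2/(-6) = -2*(-1/6) = 1/3)
y(g) = 5/g
c = 7 (c = 5 + 2 = 7)
y(-3)*(c + w(-4, -2)) = (5/(-3))*(7 + 1/3) = (5*(-1/3))*(22/3) = -5/3*22/3 = -110/9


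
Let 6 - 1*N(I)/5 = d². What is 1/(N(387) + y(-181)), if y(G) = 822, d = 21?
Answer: -1/1353 ≈ -0.00073910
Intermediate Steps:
N(I) = -2175 (N(I) = 30 - 5*21² = 30 - 5*441 = 30 - 2205 = -2175)
1/(N(387) + y(-181)) = 1/(-2175 + 822) = 1/(-1353) = -1/1353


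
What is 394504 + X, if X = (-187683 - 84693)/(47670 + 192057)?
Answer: 31524329344/79909 ≈ 3.9450e+5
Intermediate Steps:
X = -90792/79909 (X = -272376/239727 = -272376*1/239727 = -90792/79909 ≈ -1.1362)
394504 + X = 394504 - 90792/79909 = 31524329344/79909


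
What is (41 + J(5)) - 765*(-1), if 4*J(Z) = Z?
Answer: 3229/4 ≈ 807.25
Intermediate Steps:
J(Z) = Z/4
(41 + J(5)) - 765*(-1) = (41 + (¼)*5) - 765*(-1) = (41 + 5/4) - 153*(-5) = 169/4 + 765 = 3229/4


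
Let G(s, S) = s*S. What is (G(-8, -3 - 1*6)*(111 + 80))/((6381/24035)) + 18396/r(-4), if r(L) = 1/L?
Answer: -15445576/709 ≈ -21785.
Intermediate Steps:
G(s, S) = S*s
(G(-8, -3 - 1*6)*(111 + 80))/((6381/24035)) + 18396/r(-4) = (((-3 - 1*6)*(-8))*(111 + 80))/((6381/24035)) + 18396/(1/(-4)) = (((-3 - 6)*(-8))*191)/((6381*(1/24035))) + 18396/(-¼) = (-9*(-8)*191)/(6381/24035) + 18396*(-4) = (72*191)*(24035/6381) - 73584 = 13752*(24035/6381) - 73584 = 36725480/709 - 73584 = -15445576/709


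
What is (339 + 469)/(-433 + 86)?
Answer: -808/347 ≈ -2.3285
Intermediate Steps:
(339 + 469)/(-433 + 86) = 808/(-347) = 808*(-1/347) = -808/347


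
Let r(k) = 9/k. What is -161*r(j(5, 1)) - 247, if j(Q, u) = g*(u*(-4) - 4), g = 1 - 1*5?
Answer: -9353/32 ≈ -292.28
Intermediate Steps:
g = -4 (g = 1 - 5 = -4)
j(Q, u) = 16 + 16*u (j(Q, u) = -4*(u*(-4) - 4) = -4*(-4*u - 4) = -4*(-4 - 4*u) = 16 + 16*u)
-161*r(j(5, 1)) - 247 = -1449/(16 + 16*1) - 247 = -1449/(16 + 16) - 247 = -1449/32 - 247 = -9353/32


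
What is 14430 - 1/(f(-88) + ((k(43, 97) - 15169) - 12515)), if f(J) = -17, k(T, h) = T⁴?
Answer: 48933572999/3391100 ≈ 14430.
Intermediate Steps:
14430 - 1/(f(-88) + ((k(43, 97) - 15169) - 12515)) = 14430 - 1/(-17 + ((43⁴ - 15169) - 12515)) = 14430 - 1/(-17 + ((3418801 - 15169) - 12515)) = 14430 - 1/(-17 + (3403632 - 12515)) = 14430 - 1/(-17 + 3391117) = 14430 - 1/3391100 = 48933572999/3391100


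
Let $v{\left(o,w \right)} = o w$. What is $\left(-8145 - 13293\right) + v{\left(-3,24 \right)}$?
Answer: $-21510$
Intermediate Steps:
$\left(-8145 - 13293\right) + v{\left(-3,24 \right)} = \left(-8145 - 13293\right) - 72 = -21438 - 72 = -21510$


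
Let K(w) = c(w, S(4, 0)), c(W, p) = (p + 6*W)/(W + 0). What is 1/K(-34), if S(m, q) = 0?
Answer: ⅙ ≈ 0.16667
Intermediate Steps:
c(W, p) = (p + 6*W)/W
K(w) = 6 (K(w) = 6 + 0/w = 6 + 0 = 6)
1/K(-34) = 1/6 = ⅙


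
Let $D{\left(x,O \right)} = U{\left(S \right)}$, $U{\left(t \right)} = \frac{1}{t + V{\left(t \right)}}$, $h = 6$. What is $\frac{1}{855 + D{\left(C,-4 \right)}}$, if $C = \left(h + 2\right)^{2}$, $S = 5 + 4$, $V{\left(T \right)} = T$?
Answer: $\frac{18}{15391} \approx 0.0011695$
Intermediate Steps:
$S = 9$
$C = 64$ ($C = \left(6 + 2\right)^{2} = 8^{2} = 64$)
$U{\left(t \right)} = \frac{1}{2 t}$ ($U{\left(t \right)} = \frac{1}{t + t} = \frac{1}{2 t}$)
$D{\left(x,O \right)} = \frac{1}{18}$ ($D{\left(x,O \right)} = \frac{1}{2 \cdot 9} = \frac{1}{2} \cdot \frac{1}{9} = \frac{1}{18}$)
$\frac{1}{855 + D{\left(C,-4 \right)}} = \frac{1}{855 + \frac{1}{18}} = \frac{1}{\frac{15391}{18}} = \frac{18}{15391}$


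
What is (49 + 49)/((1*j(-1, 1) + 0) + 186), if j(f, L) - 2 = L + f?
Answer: 49/94 ≈ 0.52128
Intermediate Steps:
j(f, L) = 2 + L + f (j(f, L) = 2 + (L + f) = 2 + L + f)
(49 + 49)/((1*j(-1, 1) + 0) + 186) = (49 + 49)/((1*(2 + 1 - 1) + 0) + 186) = 98/((1*2 + 0) + 186) = 98/((2 + 0) + 186) = 98/(2 + 186) = 98/188 = (1/188)*98 = 49/94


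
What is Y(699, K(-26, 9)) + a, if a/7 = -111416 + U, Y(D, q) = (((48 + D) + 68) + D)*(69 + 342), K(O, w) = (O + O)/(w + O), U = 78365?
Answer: 390897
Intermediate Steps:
K(O, w) = 2*O/(O + w) (K(O, w) = (2*O)/(O + w) = 2*O/(O + w))
Y(D, q) = 47676 + 822*D (Y(D, q) = ((116 + D) + D)*411 = (116 + 2*D)*411 = 47676 + 822*D)
a = -231357 (a = 7*(-111416 + 78365) = 7*(-33051) = -231357)
Y(699, K(-26, 9)) + a = (47676 + 822*699) - 231357 = (47676 + 574578) - 231357 = 622254 - 231357 = 390897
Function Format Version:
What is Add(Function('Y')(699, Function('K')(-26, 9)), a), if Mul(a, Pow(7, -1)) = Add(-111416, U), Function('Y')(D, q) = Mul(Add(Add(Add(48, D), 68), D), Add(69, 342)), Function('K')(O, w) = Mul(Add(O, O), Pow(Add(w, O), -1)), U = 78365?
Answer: 390897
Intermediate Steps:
Function('K')(O, w) = Mul(2, O, Pow(Add(O, w), -1)) (Function('K')(O, w) = Mul(Mul(2, O), Pow(Add(O, w), -1)) = Mul(2, O, Pow(Add(O, w), -1)))
Function('Y')(D, q) = Add(47676, Mul(822, D)) (Function('Y')(D, q) = Mul(Add(Add(116, D), D), 411) = Mul(Add(116, Mul(2, D)), 411) = Add(47676, Mul(822, D)))
a = -231357 (a = Mul(7, Add(-111416, 78365)) = Mul(7, -33051) = -231357)
Add(Function('Y')(699, Function('K')(-26, 9)), a) = Add(Add(47676, Mul(822, 699)), -231357) = Add(Add(47676, 574578), -231357) = Add(622254, -231357) = 390897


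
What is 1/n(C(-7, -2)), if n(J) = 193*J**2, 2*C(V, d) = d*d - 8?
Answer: 1/772 ≈ 0.0012953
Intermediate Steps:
C(V, d) = -4 + d**2/2 (C(V, d) = (d*d - 8)/2 = (d**2 - 8)/2 = (-8 + d**2)/2 = -4 + d**2/2)
1/n(C(-7, -2)) = 1/(193*(-4 + (1/2)*(-2)**2)**2) = 1/(193*(-4 + (1/2)*4)**2) = 1/(193*(-4 + 2)**2) = 1/(193*(-2)**2) = 1/(193*4) = 1/772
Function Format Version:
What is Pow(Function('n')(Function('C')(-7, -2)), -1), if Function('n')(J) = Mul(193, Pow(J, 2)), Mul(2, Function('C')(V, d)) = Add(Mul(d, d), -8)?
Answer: Rational(1, 772) ≈ 0.0012953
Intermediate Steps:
Function('C')(V, d) = Add(-4, Mul(Rational(1, 2), Pow(d, 2))) (Function('C')(V, d) = Mul(Rational(1, 2), Add(Mul(d, d), -8)) = Mul(Rational(1, 2), Add(Pow(d, 2), -8)) = Mul(Rational(1, 2), Add(-8, Pow(d, 2))) = Add(-4, Mul(Rational(1, 2), Pow(d, 2))))
Pow(Function('n')(Function('C')(-7, -2)), -1) = Pow(Mul(193, Pow(Add(-4, Mul(Rational(1, 2), Pow(-2, 2))), 2)), -1) = Pow(Mul(193, Pow(Add(-4, Mul(Rational(1, 2), 4)), 2)), -1) = Pow(Mul(193, Pow(Add(-4, 2), 2)), -1) = Pow(Mul(193, Pow(-2, 2)), -1) = Pow(Mul(193, 4), -1) = Pow(772, -1) = Rational(1, 772)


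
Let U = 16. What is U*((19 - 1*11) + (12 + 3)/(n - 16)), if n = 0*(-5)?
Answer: 113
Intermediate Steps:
n = 0
U*((19 - 1*11) + (12 + 3)/(n - 16)) = 16*((19 - 1*11) + (12 + 3)/(0 - 16)) = 16*((19 - 11) + 15/(-16)) = 16*(8 + 15*(-1/16)) = 16*(8 - 15/16) = 16*(113/16) = 113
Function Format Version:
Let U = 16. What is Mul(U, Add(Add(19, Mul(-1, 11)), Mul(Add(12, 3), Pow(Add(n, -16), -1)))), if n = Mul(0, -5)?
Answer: 113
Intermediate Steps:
n = 0
Mul(U, Add(Add(19, Mul(-1, 11)), Mul(Add(12, 3), Pow(Add(n, -16), -1)))) = Mul(16, Add(Add(19, Mul(-1, 11)), Mul(Add(12, 3), Pow(Add(0, -16), -1)))) = Mul(16, Add(Add(19, -11), Mul(15, Pow(-16, -1)))) = Mul(16, Add(8, Mul(15, Rational(-1, 16)))) = Mul(16, Add(8, Rational(-15, 16))) = Mul(16, Rational(113, 16)) = 113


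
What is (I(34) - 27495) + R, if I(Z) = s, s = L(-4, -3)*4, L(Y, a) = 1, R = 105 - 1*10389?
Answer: -37775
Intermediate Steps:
R = -10284 (R = 105 - 10389 = -10284)
s = 4 (s = 1*4 = 4)
I(Z) = 4
(I(34) - 27495) + R = (4 - 27495) - 10284 = -27491 - 10284 = -37775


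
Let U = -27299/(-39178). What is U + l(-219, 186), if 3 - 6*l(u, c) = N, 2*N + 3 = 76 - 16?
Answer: -278415/78356 ≈ -3.5532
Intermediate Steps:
N = 57/2 (N = -3/2 + (76 - 16)/2 = -3/2 + (½)*60 = -3/2 + 30 = 57/2 ≈ 28.500)
l(u, c) = -17/4 (l(u, c) = ½ - ⅙*57/2 = ½ - 19/4 = -17/4)
U = 27299/39178 (U = -27299*(-1/39178) = 27299/39178 ≈ 0.69679)
U + l(-219, 186) = 27299/39178 - 17/4 = -278415/78356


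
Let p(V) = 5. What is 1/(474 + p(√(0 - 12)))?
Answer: 1/479 ≈ 0.0020877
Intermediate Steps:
1/(474 + p(√(0 - 12))) = 1/(474 + 5) = 1/479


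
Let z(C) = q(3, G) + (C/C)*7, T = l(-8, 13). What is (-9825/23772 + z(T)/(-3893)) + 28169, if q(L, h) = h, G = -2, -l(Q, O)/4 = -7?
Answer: 868948241113/30848132 ≈ 28169.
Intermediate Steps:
l(Q, O) = 28 (l(Q, O) = -4*(-7) = 28)
T = 28
z(C) = 5 (z(C) = -2 + (C/C)*7 = -2 + 1*7 = -2 + 7 = 5)
(-9825/23772 + z(T)/(-3893)) + 28169 = (-9825/23772 + 5/(-3893)) + 28169 = (-9825*1/23772 + 5*(-1/3893)) + 28169 = (-3275/7924 - 5/3893) + 28169 = -12789195/30848132 + 28169 = 868948241113/30848132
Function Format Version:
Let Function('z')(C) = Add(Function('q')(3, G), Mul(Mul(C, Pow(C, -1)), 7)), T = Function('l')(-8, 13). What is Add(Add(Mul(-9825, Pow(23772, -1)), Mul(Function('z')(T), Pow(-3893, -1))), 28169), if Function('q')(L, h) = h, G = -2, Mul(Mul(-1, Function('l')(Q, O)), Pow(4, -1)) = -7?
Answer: Rational(868948241113, 30848132) ≈ 28169.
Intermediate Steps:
Function('l')(Q, O) = 28 (Function('l')(Q, O) = Mul(-4, -7) = 28)
T = 28
Function('z')(C) = 5 (Function('z')(C) = Add(-2, Mul(Mul(C, Pow(C, -1)), 7)) = Add(-2, Mul(1, 7)) = Add(-2, 7) = 5)
Add(Add(Mul(-9825, Pow(23772, -1)), Mul(Function('z')(T), Pow(-3893, -1))), 28169) = Add(Add(Mul(-9825, Pow(23772, -1)), Mul(5, Pow(-3893, -1))), 28169) = Add(Add(Mul(-9825, Rational(1, 23772)), Mul(5, Rational(-1, 3893))), 28169) = Add(Add(Rational(-3275, 7924), Rational(-5, 3893)), 28169) = Add(Rational(-12789195, 30848132), 28169) = Rational(868948241113, 30848132)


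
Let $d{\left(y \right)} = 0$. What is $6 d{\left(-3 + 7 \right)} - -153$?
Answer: $153$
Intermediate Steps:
$6 d{\left(-3 + 7 \right)} - -153 = 6 \cdot 0 - -153 = 0 + 153 = 153$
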